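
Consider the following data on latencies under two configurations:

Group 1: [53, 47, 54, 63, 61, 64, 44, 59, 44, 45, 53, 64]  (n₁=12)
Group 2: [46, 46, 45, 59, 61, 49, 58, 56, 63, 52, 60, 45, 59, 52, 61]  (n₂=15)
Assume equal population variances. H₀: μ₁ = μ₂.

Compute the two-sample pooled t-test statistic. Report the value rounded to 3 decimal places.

test statistic = 0.042

x̄₁=54.250, s₁=7.899, n₁=12
x̄₂=54.133, s₂=6.589, n₂=15
s_p² = [11·7.899² + 14·6.589²]/25 = 51.7593
SE = √(s_p²·(1/12+1/15)) = 2.7864
t = (54.250−54.133)/2.7864 = 0.0419
df = 25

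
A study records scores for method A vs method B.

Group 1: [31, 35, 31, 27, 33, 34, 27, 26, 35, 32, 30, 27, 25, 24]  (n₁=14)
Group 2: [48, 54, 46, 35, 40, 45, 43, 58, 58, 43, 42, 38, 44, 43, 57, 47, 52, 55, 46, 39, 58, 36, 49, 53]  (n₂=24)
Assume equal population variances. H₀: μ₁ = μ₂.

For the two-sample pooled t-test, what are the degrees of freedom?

degrees of freedom = 36

df = n₁ + n₂ − 2 = 14 + 24 − 2 = 36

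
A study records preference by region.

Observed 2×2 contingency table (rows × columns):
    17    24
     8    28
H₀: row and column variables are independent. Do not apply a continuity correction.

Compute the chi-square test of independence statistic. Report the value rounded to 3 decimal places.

Row totals [41, 36], col totals [25, 52], n=77
χ² = (17−13.31)²/13.31 + (24−27.69)²/27.69 + (8−11.69)²/11.69 + (28−24.31)²/24.31 = 3.2367
df = 1

test statistic = 3.237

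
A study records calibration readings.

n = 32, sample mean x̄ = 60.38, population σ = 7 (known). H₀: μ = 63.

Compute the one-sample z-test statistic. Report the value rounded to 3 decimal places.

test statistic = -2.117

SE = σ/√n = 7/√32 = 1.2374
z = (x̄−μ₀)/SE = (60.38−63)/1.2374 = -2.1173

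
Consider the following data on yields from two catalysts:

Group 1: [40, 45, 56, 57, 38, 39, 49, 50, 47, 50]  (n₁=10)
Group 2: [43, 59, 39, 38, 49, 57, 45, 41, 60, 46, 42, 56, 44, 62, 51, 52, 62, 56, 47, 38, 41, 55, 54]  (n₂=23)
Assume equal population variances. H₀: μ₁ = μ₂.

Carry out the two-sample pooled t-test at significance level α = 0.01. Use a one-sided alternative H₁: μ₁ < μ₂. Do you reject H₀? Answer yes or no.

x̄₁=47.100, s₁=6.674, n₁=10
x̄₂=49.435, s₂=7.976, n₂=23
s_p² = [9·6.674² + 22·7.976²]/31 = 58.0823
SE = √(s_p²·(1/10+1/23)) = 2.8868
t = (47.100−49.435)/2.8868 = -0.8088
df = 31
p-value (one-sided, H₁ less) = 0.21240
At α=0.01: p ≥ α → fail to reject H₀

reject H₀: no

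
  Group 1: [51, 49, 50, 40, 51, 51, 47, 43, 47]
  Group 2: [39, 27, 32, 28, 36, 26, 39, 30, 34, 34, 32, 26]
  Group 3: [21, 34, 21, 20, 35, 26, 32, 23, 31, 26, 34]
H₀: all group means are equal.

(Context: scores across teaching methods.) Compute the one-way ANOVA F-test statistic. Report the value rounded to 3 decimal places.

Group means [47.67, 31.92, 27.55], grand mean 34.844
SSB = Σnᵢ(x̄ᵢ−x̄)² = 2168.575; SSW = ΣΣ(x−x̄ᵢ)² = 699.644
MSB = 2168.575/2 = 1084.2874; MSW = 699.644/29 = 24.1257
F = MSB/MSW = 44.9433
df = (2, 29)

test statistic = 44.943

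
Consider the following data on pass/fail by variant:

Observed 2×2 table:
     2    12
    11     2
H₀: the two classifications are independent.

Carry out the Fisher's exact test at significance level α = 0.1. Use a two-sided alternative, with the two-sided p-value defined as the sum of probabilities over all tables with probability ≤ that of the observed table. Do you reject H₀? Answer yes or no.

reject H₀: yes

Margins: r₁=14, r₂=13, c₁=13, c₂=14, n=27
p_obs = C(14,2)·C(13,11)/C(27,13); sum pmf over tables with pmf ≤ p_obs
p-value (two-sided) = 0.00042
At α=0.1: p < α → reject H₀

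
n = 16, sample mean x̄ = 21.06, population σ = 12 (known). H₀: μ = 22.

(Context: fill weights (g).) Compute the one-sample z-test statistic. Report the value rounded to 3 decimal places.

test statistic = -0.313

SE = σ/√n = 12/√16 = 3.0000
z = (x̄−μ₀)/SE = (21.06−22)/3.0000 = -0.3133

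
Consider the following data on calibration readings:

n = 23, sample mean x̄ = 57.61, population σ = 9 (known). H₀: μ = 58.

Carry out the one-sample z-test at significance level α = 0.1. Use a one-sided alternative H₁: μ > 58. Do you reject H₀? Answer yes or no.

reject H₀: no

SE = σ/√n = 9/√23 = 1.8766
z = (x̄−μ₀)/SE = (57.61−58)/1.8766 = -0.2078
p-value (one-sided, H₁ greater) = 0.58231
At α=0.1: p ≥ α → fail to reject H₀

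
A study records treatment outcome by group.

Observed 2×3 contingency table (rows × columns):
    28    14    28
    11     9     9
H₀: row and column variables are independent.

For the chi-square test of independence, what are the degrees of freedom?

df = (r−1)(c−1) = (2−1)·(3−1) = 2

degrees of freedom = 2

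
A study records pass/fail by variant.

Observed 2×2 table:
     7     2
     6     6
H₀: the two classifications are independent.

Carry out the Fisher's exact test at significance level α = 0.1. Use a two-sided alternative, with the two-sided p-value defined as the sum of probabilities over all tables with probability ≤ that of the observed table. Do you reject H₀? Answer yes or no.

Margins: r₁=9, r₂=12, c₁=13, c₂=8, n=21
p_obs = C(9,7)·C(12,6)/C(21,13); sum pmf over tables with pmf ≤ p_obs
p-value (two-sided) = 0.36656
At α=0.1: p ≥ α → fail to reject H₀

reject H₀: no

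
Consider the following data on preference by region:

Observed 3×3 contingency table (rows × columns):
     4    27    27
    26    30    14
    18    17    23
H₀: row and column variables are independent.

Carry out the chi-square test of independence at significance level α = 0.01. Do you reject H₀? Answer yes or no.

Row totals [58, 70, 58], col totals [48, 74, 64], n=186
χ² = (4−14.97)²/14.97 + (27−23.08)²/23.08 + (27−19.96)²/19.96 + (26−18.06)²/18.06 + (30−27.85)²/27.85 + (14−24.09)²/24.09 + (18−14.97)²/14.97 + (17−23.08)²/23.08 + (23−19.96)²/19.96 = 21.7431
df = 4
p-value (upper-tail) = 0.00023
At α=0.01: p < α → reject H₀

reject H₀: yes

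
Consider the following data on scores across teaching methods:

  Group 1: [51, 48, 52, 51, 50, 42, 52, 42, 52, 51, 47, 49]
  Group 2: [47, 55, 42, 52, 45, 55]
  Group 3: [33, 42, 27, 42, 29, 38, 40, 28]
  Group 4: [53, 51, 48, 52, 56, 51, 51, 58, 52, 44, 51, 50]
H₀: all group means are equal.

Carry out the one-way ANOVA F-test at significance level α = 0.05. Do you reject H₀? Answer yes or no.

Group means [48.92, 49.33, 34.88, 51.42], grand mean 46.816
SSB = Σnᵢ(x̄ᵢ−x̄)² = 1485.669; SSW = ΣΣ(x−x̄ᵢ)² = 714.042
MSB = 1485.669/3 = 495.2230; MSW = 714.042/34 = 21.0012
F = MSB/MSW = 23.5807
df = (3, 34)
p-value (upper-tail) = 0.00000
At α=0.05: p < α → reject H₀

reject H₀: yes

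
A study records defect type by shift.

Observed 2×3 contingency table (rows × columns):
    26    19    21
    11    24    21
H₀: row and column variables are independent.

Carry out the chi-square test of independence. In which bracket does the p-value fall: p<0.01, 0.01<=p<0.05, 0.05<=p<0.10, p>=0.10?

Row totals [66, 56], col totals [37, 43, 42], n=122
χ² = (26−20.02)²/20.02 + (19−23.26)²/23.26 + (21−22.72)²/22.72 + (11−16.98)²/16.98 + (24−19.74)²/19.74 + (21−19.28)²/19.28 = 5.8823
df = 2
p-value (upper-tail) = 0.05280
→ bracket: 0.05<=p<0.10

p-value bracket: 0.05<=p<0.10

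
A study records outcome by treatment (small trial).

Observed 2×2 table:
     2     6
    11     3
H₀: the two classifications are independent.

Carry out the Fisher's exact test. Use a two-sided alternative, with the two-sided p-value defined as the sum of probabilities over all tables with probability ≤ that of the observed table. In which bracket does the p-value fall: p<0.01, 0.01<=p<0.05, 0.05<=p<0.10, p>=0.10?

p-value bracket: 0.01<=p<0.05

Margins: r₁=8, r₂=14, c₁=13, c₂=9, n=22
p_obs = C(8,2)·C(14,11)/C(22,13); sum pmf over tables with pmf ≤ p_obs
p-value (two-sided) = 0.02601
→ bracket: 0.01<=p<0.05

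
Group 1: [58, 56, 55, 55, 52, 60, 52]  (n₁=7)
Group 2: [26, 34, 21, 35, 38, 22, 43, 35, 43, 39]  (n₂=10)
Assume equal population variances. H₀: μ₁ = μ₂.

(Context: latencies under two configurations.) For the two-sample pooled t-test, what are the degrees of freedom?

degrees of freedom = 15

df = n₁ + n₂ − 2 = 7 + 10 − 2 = 15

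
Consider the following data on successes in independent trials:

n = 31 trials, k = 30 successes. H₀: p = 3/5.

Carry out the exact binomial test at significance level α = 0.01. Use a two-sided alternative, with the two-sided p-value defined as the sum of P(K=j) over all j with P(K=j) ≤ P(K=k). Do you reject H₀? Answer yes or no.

Exact binomial: n=31, k=30, p₀=3/5=0.6000
P(X=j) = C(n,j)·p₀^j·(1−p₀)^(n−j); p = Σ P(X=j) over j with P(X=j) ≤ P(X=30)
p-value (two-sided) = 0.00000
At α=0.01: p < α → reject H₀

reject H₀: yes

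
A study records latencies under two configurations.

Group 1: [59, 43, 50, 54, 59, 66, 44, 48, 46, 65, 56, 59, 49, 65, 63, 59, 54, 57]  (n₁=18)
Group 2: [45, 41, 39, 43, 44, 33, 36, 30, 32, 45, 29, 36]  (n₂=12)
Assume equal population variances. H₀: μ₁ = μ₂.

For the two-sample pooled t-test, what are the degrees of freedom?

degrees of freedom = 28

df = n₁ + n₂ − 2 = 18 + 12 − 2 = 28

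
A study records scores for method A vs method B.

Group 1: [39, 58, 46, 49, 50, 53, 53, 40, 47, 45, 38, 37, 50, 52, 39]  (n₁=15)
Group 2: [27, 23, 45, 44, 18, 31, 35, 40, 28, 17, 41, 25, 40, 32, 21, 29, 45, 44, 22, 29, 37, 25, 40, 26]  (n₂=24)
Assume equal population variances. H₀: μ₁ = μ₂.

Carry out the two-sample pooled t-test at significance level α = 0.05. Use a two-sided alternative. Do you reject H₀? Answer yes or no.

x̄₁=46.400, s₁=6.533, n₁=15
x̄₂=31.833, s₂=8.967, n₂=24
s_p² = [14·6.533² + 23·8.967²]/37 = 66.1333
SE = √(s_p²·(1/15+1/24)) = 2.6766
t = (46.400−31.833)/2.6766 = 5.4421
df = 37
p-value (two-sided) = 0.00000
At α=0.05: p < α → reject H₀

reject H₀: yes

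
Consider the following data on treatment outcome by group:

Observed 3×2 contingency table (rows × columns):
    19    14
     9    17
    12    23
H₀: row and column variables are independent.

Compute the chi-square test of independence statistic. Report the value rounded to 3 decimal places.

test statistic = 4.695

Row totals [33, 26, 35], col totals [40, 54], n=94
χ² = (19−14.04)²/14.04 + (14−18.96)²/18.96 + (9−11.06)²/11.06 + (17−14.94)²/14.94 + (12−14.89)²/14.89 + (23−20.11)²/20.11 = 4.6953
df = 2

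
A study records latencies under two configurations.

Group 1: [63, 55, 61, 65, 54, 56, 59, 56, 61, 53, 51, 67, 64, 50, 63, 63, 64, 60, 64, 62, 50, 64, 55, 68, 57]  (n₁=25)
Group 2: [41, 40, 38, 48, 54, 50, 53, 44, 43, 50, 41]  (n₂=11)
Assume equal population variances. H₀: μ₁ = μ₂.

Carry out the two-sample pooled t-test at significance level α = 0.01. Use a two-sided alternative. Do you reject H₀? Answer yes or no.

x̄₁=59.400, s₁=5.339, n₁=25
x̄₂=45.636, s₂=5.573, n₂=11
s_p² = [24·5.339² + 10·5.573²]/34 = 29.2513
SE = √(s_p²·(1/25+1/11)) = 1.9569
t = (59.400−45.636)/1.9569 = 7.0336
df = 34
p-value (two-sided) = 0.00000
At α=0.01: p < α → reject H₀

reject H₀: yes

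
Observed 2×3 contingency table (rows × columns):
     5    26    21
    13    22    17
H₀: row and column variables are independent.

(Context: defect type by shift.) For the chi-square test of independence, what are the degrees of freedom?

df = (r−1)(c−1) = (2−1)·(3−1) = 2

degrees of freedom = 2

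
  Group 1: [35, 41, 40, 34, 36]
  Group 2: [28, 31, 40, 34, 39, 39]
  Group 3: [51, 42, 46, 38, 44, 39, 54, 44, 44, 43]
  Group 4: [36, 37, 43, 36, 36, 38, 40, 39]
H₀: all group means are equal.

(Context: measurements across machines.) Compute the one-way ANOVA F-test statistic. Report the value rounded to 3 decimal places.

Group means [37.20, 35.17, 44.50, 38.12], grand mean 39.552
SSB = Σnᵢ(x̄ᵢ−x̄)² = 404.164; SSW = ΣΣ(x−x̄ᵢ)² = 421.008
MSB = 404.164/3 = 134.7214; MSW = 421.008/25 = 16.8403
F = MSB/MSW = 7.9999
df = (3, 25)

test statistic = 8.000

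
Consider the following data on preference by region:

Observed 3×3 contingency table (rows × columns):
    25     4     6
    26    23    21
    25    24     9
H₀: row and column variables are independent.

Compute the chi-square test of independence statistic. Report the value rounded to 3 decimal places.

test statistic = 15.982

Row totals [35, 70, 58], col totals [76, 51, 36], n=163
χ² = (25−16.32)²/16.32 + (4−10.95)²/10.95 + (6−7.73)²/7.73 + (26−32.64)²/32.64 + (23−21.90)²/21.90 + (21−15.46)²/15.46 + (25−27.04)²/27.04 + (24−18.15)²/18.15 + (9−12.81)²/12.81 = 15.9824
df = 4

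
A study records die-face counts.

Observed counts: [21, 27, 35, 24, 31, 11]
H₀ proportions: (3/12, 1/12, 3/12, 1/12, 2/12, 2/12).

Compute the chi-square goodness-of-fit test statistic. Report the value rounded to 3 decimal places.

n = 149; E_i = n·p_i = [37.25, 12.42, 37.25, 12.42, 24.83, 24.83]
χ² = (21−37.25)²/37.25 + (27−12.42)²/12.42 + (35−37.25)²/37.25 + (24−12.42)²/12.42 + (31−24.83)²/24.83 + (11−24.83)²/24.83 = 44.3960
df = 5

test statistic = 44.396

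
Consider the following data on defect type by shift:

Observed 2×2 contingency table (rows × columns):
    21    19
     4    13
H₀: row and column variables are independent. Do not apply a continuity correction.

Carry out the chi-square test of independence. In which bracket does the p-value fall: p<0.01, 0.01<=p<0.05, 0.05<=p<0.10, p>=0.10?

Row totals [40, 17], col totals [25, 32], n=57
χ² = (21−17.54)²/17.54 + (19−22.46)²/22.46 + (4−7.46)²/7.46 + (13−9.54)²/9.54 = 4.0664
df = 1
p-value (upper-tail) = 0.04374
→ bracket: 0.01<=p<0.05

p-value bracket: 0.01<=p<0.05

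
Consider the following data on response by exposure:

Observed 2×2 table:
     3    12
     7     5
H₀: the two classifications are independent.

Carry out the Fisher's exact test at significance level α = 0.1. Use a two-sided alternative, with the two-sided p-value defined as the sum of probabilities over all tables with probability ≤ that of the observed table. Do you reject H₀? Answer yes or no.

Margins: r₁=15, r₂=12, c₁=10, c₂=17, n=27
p_obs = C(15,3)·C(12,7)/C(27,10); sum pmf over tables with pmf ≤ p_obs
p-value (two-sided) = 0.05675
At α=0.1: p < α → reject H₀

reject H₀: yes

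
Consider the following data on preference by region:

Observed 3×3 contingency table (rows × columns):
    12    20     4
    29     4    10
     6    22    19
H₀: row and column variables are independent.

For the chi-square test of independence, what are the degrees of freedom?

df = (r−1)(c−1) = (3−1)·(3−1) = 4

degrees of freedom = 4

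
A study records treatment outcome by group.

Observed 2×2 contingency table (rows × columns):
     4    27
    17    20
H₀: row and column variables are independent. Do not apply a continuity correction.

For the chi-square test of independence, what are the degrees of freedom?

df = (r−1)(c−1) = (2−1)·(2−1) = 1

degrees of freedom = 1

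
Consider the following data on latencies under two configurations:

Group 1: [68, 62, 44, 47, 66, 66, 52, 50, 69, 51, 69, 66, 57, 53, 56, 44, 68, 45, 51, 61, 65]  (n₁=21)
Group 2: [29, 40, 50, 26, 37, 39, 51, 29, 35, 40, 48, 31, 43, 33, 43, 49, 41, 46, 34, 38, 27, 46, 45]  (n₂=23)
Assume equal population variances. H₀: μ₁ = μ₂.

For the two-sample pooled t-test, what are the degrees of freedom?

degrees of freedom = 42

df = n₁ + n₂ − 2 = 21 + 23 − 2 = 42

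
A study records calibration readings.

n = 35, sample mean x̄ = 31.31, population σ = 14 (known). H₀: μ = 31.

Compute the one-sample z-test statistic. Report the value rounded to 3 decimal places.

SE = σ/√n = 14/√35 = 2.3664
z = (x̄−μ₀)/SE = (31.31−31)/2.3664 = 0.1310

test statistic = 0.131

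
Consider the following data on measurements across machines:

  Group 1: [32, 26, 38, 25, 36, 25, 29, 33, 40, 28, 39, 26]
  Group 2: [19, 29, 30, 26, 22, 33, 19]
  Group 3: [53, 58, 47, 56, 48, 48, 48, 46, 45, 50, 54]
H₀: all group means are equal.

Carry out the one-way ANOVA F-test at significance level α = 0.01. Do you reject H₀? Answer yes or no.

reject H₀: yes

Group means [31.42, 25.43, 50.27], grand mean 36.933
SSB = Σnᵢ(x̄ᵢ−x̄)² = 3249.054; SSW = ΣΣ(x−x̄ᵢ)² = 728.813
MSB = 3249.054/2 = 1624.5269; MSW = 728.813/27 = 26.9931
F = MSB/MSW = 60.1831
df = (2, 27)
p-value (upper-tail) = 0.00000
At α=0.01: p < α → reject H₀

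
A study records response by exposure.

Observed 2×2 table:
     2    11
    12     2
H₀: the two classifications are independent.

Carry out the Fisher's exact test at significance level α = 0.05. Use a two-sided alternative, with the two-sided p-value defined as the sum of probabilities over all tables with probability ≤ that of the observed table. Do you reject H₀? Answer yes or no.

reject H₀: yes

Margins: r₁=13, r₂=14, c₁=14, c₂=13, n=27
p_obs = C(13,2)·C(14,12)/C(27,14); sum pmf over tables with pmf ≤ p_obs
p-value (two-sided) = 0.00042
At α=0.05: p < α → reject H₀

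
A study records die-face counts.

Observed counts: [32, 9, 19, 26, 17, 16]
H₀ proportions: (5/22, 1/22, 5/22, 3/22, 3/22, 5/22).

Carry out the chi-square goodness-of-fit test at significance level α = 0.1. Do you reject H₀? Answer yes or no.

n = 119; E_i = n·p_i = [27.05, 5.41, 27.05, 16.23, 16.23, 27.05]
χ² = (32−27.05)²/27.05 + (9−5.41)²/5.41 + (19−27.05)²/27.05 + (26−16.23)²/16.23 + (17−16.23)²/16.23 + (16−27.05)²/27.05 = 16.1182
df = 5
p-value (upper-tail) = 0.00651
At α=0.1: p < α → reject H₀

reject H₀: yes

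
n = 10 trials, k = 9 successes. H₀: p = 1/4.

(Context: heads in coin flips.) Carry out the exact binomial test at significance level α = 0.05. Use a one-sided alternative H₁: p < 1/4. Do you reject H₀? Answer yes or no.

reject H₀: no

Exact binomial: n=10, k=9, p₀=1/4=0.2500
P(X≤9) from Σ C(n,i)·p₀^i·(1−p₀)^(n−i)
p-value (one-sided, H₁ less) = 1.00000
At α=0.05: p ≥ α → fail to reject H₀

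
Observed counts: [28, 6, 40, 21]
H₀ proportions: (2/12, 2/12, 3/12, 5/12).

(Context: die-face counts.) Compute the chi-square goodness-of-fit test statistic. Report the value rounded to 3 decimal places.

test statistic = 35.299

n = 95; E_i = n·p_i = [15.83, 15.83, 23.75, 39.58]
χ² = (28−15.83)²/15.83 + (6−15.83)²/15.83 + (40−23.75)²/23.75 + (21−39.58)²/39.58 = 35.2989
df = 3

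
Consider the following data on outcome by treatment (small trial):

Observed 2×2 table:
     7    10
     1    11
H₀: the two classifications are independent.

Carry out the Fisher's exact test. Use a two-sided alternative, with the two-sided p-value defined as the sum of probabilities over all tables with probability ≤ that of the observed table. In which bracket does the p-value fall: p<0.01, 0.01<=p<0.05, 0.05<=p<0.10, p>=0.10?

p-value bracket: 0.05<=p<0.10

Margins: r₁=17, r₂=12, c₁=8, c₂=21, n=29
p_obs = C(17,7)·C(12,1)/C(29,8); sum pmf over tables with pmf ≤ p_obs
p-value (two-sided) = 0.09257
→ bracket: 0.05<=p<0.10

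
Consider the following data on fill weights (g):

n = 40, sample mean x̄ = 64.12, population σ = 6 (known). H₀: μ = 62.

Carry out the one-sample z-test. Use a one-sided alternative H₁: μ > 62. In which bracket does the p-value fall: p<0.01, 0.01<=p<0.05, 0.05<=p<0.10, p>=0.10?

SE = σ/√n = 6/√40 = 0.9487
z = (x̄−μ₀)/SE = (64.12−62)/0.9487 = 2.2347
p-value (one-sided, H₁ greater) = 0.01272
→ bracket: 0.01<=p<0.05

p-value bracket: 0.01<=p<0.05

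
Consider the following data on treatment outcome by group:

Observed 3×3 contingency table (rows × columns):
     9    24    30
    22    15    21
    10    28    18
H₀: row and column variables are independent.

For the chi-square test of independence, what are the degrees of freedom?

df = (r−1)(c−1) = (3−1)·(3−1) = 4

degrees of freedom = 4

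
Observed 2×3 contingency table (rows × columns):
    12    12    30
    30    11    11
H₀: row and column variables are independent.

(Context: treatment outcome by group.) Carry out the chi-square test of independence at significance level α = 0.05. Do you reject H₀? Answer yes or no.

Row totals [54, 52], col totals [42, 23, 41], n=106
χ² = (12−21.40)²/21.40 + (12−11.72)²/11.72 + (30−20.89)²/20.89 + (30−20.60)²/20.60 + (11−11.28)²/11.28 + (11−20.11)²/20.11 = 16.5308
df = 2
p-value (upper-tail) = 0.00026
At α=0.05: p < α → reject H₀

reject H₀: yes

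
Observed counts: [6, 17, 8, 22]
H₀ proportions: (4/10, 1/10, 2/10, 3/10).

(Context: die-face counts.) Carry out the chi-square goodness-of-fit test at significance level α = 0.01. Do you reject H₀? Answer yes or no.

reject H₀: yes

n = 53; E_i = n·p_i = [21.20, 5.30, 10.60, 15.90]
χ² = (6−21.20)²/21.20 + (17−5.30)²/5.30 + (8−10.60)²/10.60 + (22−15.90)²/15.90 = 39.7044
df = 3
p-value (upper-tail) = 0.00000
At α=0.01: p < α → reject H₀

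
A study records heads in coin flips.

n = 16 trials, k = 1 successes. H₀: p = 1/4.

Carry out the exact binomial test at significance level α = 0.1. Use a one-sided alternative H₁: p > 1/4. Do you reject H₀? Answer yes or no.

Exact binomial: n=16, k=1, p₀=1/4=0.2500
P(X≥1) from Σ C(n,i)·p₀^i·(1−p₀)^(n−i)
p-value (one-sided, H₁ greater) = 0.98998
At α=0.1: p ≥ α → fail to reject H₀

reject H₀: no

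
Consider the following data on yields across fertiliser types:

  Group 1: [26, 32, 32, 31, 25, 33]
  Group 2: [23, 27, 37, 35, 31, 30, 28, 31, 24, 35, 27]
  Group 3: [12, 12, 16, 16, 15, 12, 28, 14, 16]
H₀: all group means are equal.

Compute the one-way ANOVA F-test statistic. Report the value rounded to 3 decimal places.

test statistic = 29.327

Group means [29.83, 29.82, 15.67], grand mean 24.923
SSB = Σnᵢ(x̄ᵢ−x̄)² = 1179.376; SSW = ΣΣ(x−x̄ᵢ)² = 462.470
MSB = 1179.376/2 = 589.6882; MSW = 462.470/23 = 20.1074
F = MSB/MSW = 29.3270
df = (2, 23)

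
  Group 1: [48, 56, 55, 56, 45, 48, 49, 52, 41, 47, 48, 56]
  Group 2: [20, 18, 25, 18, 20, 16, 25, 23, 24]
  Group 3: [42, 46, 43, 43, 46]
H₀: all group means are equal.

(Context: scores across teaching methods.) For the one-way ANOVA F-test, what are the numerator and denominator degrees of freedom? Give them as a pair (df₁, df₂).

k = 3 groups, N = 26 total
df = (k−1, N−k) = (3−1, 26−3) = (2, 23)

degrees of freedom = [2, 23]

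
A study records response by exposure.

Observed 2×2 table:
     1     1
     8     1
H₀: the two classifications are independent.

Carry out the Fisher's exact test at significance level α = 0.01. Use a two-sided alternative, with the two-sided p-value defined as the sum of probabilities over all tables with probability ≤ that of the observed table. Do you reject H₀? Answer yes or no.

Margins: r₁=2, r₂=9, c₁=9, c₂=2, n=11
p_obs = C(2,1)·C(9,8)/C(11,9); sum pmf over tables with pmf ≤ p_obs
p-value (two-sided) = 0.34545
At α=0.01: p ≥ α → fail to reject H₀

reject H₀: no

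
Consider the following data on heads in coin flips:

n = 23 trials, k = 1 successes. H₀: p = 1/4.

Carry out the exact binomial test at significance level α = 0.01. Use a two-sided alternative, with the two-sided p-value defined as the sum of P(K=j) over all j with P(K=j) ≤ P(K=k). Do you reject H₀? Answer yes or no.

Exact binomial: n=23, k=1, p₀=1/4=0.2500
P(X=j) = C(n,j)·p₀^j·(1−p₀)^(n−j); p = Σ P(X=j) over j with P(X=j) ≤ P(X=1)
p-value (two-sided) = 0.02645
At α=0.01: p ≥ α → fail to reject H₀

reject H₀: no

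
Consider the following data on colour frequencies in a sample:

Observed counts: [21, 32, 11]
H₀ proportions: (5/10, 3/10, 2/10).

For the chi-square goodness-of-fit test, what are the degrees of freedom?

df = k − 1 = 3 − 1 = 2

degrees of freedom = 2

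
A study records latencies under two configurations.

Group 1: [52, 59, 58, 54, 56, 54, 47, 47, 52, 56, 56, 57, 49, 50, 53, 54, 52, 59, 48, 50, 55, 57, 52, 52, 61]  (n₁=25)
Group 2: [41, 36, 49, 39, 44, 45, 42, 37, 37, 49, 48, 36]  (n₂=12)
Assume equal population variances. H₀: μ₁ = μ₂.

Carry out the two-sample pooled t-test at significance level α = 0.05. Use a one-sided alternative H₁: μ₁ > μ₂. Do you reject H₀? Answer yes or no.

x̄₁=53.600, s₁=3.841, n₁=25
x̄₂=41.917, s₂=5.035, n₂=12
s_p² = [24·3.841² + 11·5.035²]/35 = 18.0833
SE = √(s_p²·(1/25+1/12)) = 1.4934
t = (53.600−41.917)/1.4934 = 7.8233
df = 35
p-value (one-sided, H₁ greater) = 0.00000
At α=0.05: p < α → reject H₀

reject H₀: yes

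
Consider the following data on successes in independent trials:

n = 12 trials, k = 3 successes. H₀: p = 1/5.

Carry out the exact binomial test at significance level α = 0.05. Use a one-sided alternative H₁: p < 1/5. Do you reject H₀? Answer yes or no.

Exact binomial: n=12, k=3, p₀=1/5=0.2000
P(X≤3) from Σ C(n,i)·p₀^i·(1−p₀)^(n−i)
p-value (one-sided, H₁ less) = 0.79457
At α=0.05: p ≥ α → fail to reject H₀

reject H₀: no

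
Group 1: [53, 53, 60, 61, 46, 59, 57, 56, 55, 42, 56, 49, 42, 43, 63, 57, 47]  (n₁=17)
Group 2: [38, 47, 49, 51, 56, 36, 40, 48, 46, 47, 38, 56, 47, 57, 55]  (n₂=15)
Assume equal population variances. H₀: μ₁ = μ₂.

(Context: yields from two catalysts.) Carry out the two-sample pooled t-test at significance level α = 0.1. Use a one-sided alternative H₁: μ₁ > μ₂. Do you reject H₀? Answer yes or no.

x̄₁=52.882, s₁=6.827, n₁=17
x̄₂=47.400, s₂=6.957, n₂=15
s_p² = [16·6.827² + 14·6.957²]/30 = 47.4455
SE = √(s_p²·(1/17+1/15)) = 2.4401
t = (52.882−47.400)/2.4401 = 2.2468
df = 30
p-value (one-sided, H₁ greater) = 0.01608
At α=0.1: p < α → reject H₀

reject H₀: yes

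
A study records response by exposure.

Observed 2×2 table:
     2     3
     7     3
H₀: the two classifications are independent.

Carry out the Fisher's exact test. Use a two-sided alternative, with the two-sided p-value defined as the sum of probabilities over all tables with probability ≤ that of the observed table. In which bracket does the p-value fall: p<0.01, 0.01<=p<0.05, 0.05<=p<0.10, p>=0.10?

Margins: r₁=5, r₂=10, c₁=9, c₂=6, n=15
p_obs = C(5,2)·C(10,7)/C(15,9); sum pmf over tables with pmf ≤ p_obs
p-value (two-sided) = 0.32867
→ bracket: p>=0.10

p-value bracket: p>=0.10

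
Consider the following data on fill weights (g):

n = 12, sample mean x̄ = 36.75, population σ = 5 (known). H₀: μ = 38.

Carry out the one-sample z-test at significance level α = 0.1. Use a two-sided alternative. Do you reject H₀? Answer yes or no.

SE = σ/√n = 5/√12 = 1.4434
z = (x̄−μ₀)/SE = (36.75−38)/1.4434 = -0.8660
p-value (two-sided) = 0.38648
At α=0.1: p ≥ α → fail to reject H₀

reject H₀: no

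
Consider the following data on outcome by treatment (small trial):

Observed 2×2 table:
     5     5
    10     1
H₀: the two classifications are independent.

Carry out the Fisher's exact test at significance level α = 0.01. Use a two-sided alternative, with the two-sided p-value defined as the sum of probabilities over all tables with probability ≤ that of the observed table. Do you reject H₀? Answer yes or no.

Margins: r₁=10, r₂=11, c₁=15, c₂=6, n=21
p_obs = C(10,5)·C(11,10)/C(21,15); sum pmf over tables with pmf ≤ p_obs
p-value (two-sided) = 0.06347
At α=0.01: p ≥ α → fail to reject H₀

reject H₀: no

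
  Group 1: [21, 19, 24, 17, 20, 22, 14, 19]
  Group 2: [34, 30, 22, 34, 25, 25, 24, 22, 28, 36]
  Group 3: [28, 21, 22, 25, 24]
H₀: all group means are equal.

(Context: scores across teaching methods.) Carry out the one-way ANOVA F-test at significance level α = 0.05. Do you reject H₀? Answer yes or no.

reject H₀: yes

Group means [19.50, 28.00, 24.00], grand mean 24.174
SSB = Σnᵢ(x̄ᵢ−x̄)² = 321.304; SSW = ΣΣ(x−x̄ᵢ)² = 342.000
MSB = 321.304/2 = 160.6522; MSW = 342.000/20 = 17.1000
F = MSB/MSW = 9.3949
df = (2, 20)
p-value (upper-tail) = 0.00133
At α=0.05: p < α → reject H₀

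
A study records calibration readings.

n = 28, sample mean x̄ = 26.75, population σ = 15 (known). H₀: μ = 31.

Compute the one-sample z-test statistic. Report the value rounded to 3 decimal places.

SE = σ/√n = 15/√28 = 2.8347
z = (x̄−μ₀)/SE = (26.75−31)/2.8347 = -1.4993

test statistic = -1.499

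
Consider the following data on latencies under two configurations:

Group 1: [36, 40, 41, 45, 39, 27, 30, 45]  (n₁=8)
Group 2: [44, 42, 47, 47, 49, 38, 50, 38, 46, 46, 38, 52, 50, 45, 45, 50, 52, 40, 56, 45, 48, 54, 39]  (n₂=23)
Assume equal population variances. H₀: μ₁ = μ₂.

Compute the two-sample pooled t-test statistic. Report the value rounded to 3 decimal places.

x̄₁=37.875, s₁=6.556, n₁=8
x̄₂=46.130, s₂=5.216, n₂=23
s_p² = [7·6.556² + 22·5.216²]/29 = 31.0167
SE = √(s_p²·(1/8+1/23)) = 2.2860
t = (37.875−46.130)/2.2860 = -3.6114
df = 29

test statistic = -3.611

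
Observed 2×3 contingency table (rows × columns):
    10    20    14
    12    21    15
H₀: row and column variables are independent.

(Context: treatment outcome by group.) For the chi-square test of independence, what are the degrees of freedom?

degrees of freedom = 2

df = (r−1)(c−1) = (2−1)·(3−1) = 2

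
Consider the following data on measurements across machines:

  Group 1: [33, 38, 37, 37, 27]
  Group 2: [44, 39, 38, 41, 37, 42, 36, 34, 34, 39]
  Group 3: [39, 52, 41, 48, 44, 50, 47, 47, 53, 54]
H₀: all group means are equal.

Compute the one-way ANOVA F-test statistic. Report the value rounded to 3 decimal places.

Group means [34.40, 38.40, 47.50], grand mean 41.240
SSB = Σnᵢ(x̄ᵢ−x̄)² = 706.460; SSW = ΣΣ(x−x̄ᵢ)² = 408.100
MSB = 706.460/2 = 353.2300; MSW = 408.100/22 = 18.5500
F = MSB/MSW = 19.0420
df = (2, 22)

test statistic = 19.042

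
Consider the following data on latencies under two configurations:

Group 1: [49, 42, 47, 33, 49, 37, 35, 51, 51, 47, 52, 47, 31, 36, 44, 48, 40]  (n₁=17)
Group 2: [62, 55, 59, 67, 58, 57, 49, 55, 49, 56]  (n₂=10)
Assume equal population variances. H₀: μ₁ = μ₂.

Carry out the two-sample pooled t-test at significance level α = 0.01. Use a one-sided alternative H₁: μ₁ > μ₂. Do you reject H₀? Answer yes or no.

reject H₀: no

x̄₁=43.471, s₁=6.866, n₁=17
x̄₂=56.700, s₂=5.438, n₂=10
s_p² = [16·6.866² + 9·5.438²]/25 = 40.8134
SE = √(s_p²·(1/17+1/10)) = 2.5460
t = (43.471−56.700)/2.5460 = -5.1961
df = 25
p-value (one-sided, H₁ greater) = 0.99999
At α=0.01: p ≥ α → fail to reject H₀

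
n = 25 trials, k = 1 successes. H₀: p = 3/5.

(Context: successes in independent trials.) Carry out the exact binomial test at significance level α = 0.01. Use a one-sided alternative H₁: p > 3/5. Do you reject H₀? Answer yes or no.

reject H₀: no

Exact binomial: n=25, k=1, p₀=3/5=0.6000
P(X≥1) from Σ C(n,i)·p₀^i·(1−p₀)^(n−i)
p-value (one-sided, H₁ greater) = 1.00000
At α=0.01: p ≥ α → fail to reject H₀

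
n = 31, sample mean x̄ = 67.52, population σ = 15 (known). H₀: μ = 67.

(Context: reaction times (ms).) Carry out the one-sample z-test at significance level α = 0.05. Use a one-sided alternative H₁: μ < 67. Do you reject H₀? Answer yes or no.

SE = σ/√n = 15/√31 = 2.6941
z = (x̄−μ₀)/SE = (67.52−67)/2.6941 = 0.1930
p-value (one-sided, H₁ less) = 0.57653
At α=0.05: p ≥ α → fail to reject H₀

reject H₀: no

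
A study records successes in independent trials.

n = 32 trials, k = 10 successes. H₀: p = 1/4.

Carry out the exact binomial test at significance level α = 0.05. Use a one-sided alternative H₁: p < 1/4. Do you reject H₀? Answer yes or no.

Exact binomial: n=32, k=10, p₀=1/4=0.2500
P(X≤10) from Σ C(n,i)·p₀^i·(1−p₀)^(n−i)
p-value (one-sided, H₁ less) = 0.84641
At α=0.05: p ≥ α → fail to reject H₀

reject H₀: no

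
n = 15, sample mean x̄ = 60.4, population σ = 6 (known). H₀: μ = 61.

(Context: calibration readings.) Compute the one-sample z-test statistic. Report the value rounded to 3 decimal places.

test statistic = -0.387

SE = σ/√n = 6/√15 = 1.5492
z = (x̄−μ₀)/SE = (60.4−61)/1.5492 = -0.3873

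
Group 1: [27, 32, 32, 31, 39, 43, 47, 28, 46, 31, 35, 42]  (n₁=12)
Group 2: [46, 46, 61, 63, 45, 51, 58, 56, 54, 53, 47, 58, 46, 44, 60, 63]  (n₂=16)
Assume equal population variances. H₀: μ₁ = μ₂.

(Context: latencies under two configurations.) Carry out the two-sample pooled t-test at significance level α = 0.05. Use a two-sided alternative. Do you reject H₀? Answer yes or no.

reject H₀: yes

x̄₁=36.083, s₁=7.025, n₁=12
x̄₂=53.188, s₂=6.853, n₂=16
s_p² = [11·7.025² + 15·6.853²]/26 = 47.9752
SE = √(s_p²·(1/12+1/16)) = 2.6451
t = (36.083−53.188)/2.6451 = -6.4664
df = 26
p-value (two-sided) = 0.00000
At α=0.05: p < α → reject H₀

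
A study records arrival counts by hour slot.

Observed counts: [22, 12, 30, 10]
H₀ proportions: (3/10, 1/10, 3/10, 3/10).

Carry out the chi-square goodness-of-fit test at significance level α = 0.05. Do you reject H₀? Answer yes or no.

n = 74; E_i = n·p_i = [22.20, 7.40, 22.20, 22.20]
χ² = (22−22.20)²/22.20 + (12−7.40)²/7.40 + (30−22.20)²/22.20 + (10−22.20)²/22.20 = 12.3063
df = 3
p-value (upper-tail) = 0.00640
At α=0.05: p < α → reject H₀

reject H₀: yes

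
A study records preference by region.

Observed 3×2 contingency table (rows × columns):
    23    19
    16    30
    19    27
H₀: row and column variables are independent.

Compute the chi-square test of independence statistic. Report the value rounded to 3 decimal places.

test statistic = 3.682

Row totals [42, 46, 46], col totals [58, 76], n=134
χ² = (23−18.18)²/18.18 + (19−23.82)²/23.82 + (16−19.91)²/19.91 + (30−26.09)²/26.09 + (19−19.91)²/19.91 + (27−26.09)²/26.09 = 3.6816
df = 2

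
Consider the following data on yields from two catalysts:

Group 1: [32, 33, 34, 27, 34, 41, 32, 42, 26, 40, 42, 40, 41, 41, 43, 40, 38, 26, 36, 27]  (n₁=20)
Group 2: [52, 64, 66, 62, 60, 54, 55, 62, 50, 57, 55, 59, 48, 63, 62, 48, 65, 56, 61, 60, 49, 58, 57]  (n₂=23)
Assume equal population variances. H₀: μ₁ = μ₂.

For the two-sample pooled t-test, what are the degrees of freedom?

degrees of freedom = 41

df = n₁ + n₂ − 2 = 20 + 23 − 2 = 41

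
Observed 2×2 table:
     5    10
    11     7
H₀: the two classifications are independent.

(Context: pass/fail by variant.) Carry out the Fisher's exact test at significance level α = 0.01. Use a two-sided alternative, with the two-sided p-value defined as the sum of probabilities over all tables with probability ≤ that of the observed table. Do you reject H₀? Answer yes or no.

Margins: r₁=15, r₂=18, c₁=16, c₂=17, n=33
p_obs = C(15,5)·C(18,11)/C(33,16); sum pmf over tables with pmf ≤ p_obs
p-value (two-sided) = 0.16632
At α=0.01: p ≥ α → fail to reject H₀

reject H₀: no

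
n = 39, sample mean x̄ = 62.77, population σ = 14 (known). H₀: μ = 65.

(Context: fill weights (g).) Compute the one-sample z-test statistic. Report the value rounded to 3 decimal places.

SE = σ/√n = 14/√39 = 2.2418
z = (x̄−μ₀)/SE = (62.77−65)/2.2418 = -0.9947

test statistic = -0.995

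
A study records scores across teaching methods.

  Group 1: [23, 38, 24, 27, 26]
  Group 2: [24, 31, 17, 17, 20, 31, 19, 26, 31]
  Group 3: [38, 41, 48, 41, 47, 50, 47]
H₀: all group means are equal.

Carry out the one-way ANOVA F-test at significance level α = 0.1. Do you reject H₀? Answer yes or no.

reject H₀: yes

Group means [27.60, 24.00, 44.57], grand mean 31.714
SSB = Σnᵢ(x̄ᵢ−x̄)² = 1777.371; SSW = ΣΣ(x−x̄ᵢ)² = 556.914
MSB = 1777.371/2 = 888.6857; MSW = 556.914/18 = 30.9397
F = MSB/MSW = 28.7232
df = (2, 18)
p-value (upper-tail) = 0.00000
At α=0.1: p < α → reject H₀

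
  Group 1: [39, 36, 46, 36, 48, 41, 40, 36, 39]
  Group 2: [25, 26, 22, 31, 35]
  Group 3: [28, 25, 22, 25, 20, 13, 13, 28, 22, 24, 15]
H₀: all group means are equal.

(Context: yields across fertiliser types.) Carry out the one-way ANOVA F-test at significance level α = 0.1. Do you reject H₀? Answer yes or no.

Group means [40.11, 27.80, 21.36], grand mean 29.400
SSB = Σnᵢ(x̄ᵢ−x̄)² = 1755.766; SSW = ΣΣ(x−x̄ᵢ)² = 562.234
MSB = 1755.766/2 = 877.8828; MSW = 562.234/22 = 25.5561
F = MSB/MSW = 34.3512
df = (2, 22)
p-value (upper-tail) = 0.00000
At α=0.1: p < α → reject H₀

reject H₀: yes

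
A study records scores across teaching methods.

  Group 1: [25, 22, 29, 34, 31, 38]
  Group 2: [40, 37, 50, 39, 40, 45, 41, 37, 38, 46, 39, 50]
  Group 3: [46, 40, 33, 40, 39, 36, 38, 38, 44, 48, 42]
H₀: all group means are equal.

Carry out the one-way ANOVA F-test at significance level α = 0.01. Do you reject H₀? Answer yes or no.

Group means [29.83, 41.83, 40.36], grand mean 38.793
SSB = Σnᵢ(x̄ᵢ−x̄)² = 619.713; SSW = ΣΣ(x−x̄ᵢ)² = 609.045
MSB = 619.713/2 = 309.8566; MSW = 609.045/26 = 23.4248
F = MSB/MSW = 13.2277
df = (2, 26)
p-value (upper-tail) = 0.00011
At α=0.01: p < α → reject H₀

reject H₀: yes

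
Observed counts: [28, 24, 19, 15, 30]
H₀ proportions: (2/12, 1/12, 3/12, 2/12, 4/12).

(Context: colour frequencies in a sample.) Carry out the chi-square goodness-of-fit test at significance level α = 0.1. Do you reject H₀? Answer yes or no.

n = 116; E_i = n·p_i = [19.33, 9.67, 29.00, 19.33, 38.67]
χ² = (28−19.33)²/19.33 + (24−9.67)²/9.67 + (19−29.00)²/29.00 + (15−19.33)²/19.33 + (30−38.67)²/38.67 = 31.5000
df = 4
p-value (upper-tail) = 0.00000
At α=0.1: p < α → reject H₀

reject H₀: yes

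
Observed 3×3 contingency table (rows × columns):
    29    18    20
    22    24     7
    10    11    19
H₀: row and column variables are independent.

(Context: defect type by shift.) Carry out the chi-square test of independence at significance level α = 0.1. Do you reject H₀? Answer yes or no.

Row totals [67, 53, 40], col totals [61, 53, 46], n=160
χ² = (29−25.54)²/25.54 + (18−22.19)²/22.19 + (20−19.26)²/19.26 + (22−20.21)²/20.21 + (24−17.56)²/17.56 + (7−15.24)²/15.24 + (10−15.25)²/15.25 + (11−13.25)²/13.25 + (19−11.50)²/11.50 = 15.3467
df = 4
p-value (upper-tail) = 0.00403
At α=0.1: p < α → reject H₀

reject H₀: yes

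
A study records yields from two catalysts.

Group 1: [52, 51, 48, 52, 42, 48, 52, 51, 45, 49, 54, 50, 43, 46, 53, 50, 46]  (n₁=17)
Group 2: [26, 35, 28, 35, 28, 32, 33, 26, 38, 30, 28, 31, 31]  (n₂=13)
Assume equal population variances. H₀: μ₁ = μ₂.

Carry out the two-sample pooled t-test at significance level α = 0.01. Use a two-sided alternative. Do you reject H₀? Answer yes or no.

x̄₁=48.941, s₁=3.526, n₁=17
x̄₂=30.846, s₂=3.693, n₂=13
s_p² = [16·3.526² + 12·3.693²]/28 = 12.9512
SE = √(s_p²·(1/17+1/13)) = 1.3259
t = (48.941−30.846)/1.3259 = 13.6471
df = 28
p-value (two-sided) = 0.00000
At α=0.01: p < α → reject H₀

reject H₀: yes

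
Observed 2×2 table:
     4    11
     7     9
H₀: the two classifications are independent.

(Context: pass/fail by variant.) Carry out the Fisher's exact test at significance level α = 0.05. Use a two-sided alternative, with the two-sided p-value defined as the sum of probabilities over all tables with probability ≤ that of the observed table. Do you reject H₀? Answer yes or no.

reject H₀: no

Margins: r₁=15, r₂=16, c₁=11, c₂=20, n=31
p_obs = C(15,4)·C(16,7)/C(31,11); sum pmf over tables with pmf ≤ p_obs
p-value (two-sided) = 0.45779
At α=0.05: p ≥ α → fail to reject H₀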